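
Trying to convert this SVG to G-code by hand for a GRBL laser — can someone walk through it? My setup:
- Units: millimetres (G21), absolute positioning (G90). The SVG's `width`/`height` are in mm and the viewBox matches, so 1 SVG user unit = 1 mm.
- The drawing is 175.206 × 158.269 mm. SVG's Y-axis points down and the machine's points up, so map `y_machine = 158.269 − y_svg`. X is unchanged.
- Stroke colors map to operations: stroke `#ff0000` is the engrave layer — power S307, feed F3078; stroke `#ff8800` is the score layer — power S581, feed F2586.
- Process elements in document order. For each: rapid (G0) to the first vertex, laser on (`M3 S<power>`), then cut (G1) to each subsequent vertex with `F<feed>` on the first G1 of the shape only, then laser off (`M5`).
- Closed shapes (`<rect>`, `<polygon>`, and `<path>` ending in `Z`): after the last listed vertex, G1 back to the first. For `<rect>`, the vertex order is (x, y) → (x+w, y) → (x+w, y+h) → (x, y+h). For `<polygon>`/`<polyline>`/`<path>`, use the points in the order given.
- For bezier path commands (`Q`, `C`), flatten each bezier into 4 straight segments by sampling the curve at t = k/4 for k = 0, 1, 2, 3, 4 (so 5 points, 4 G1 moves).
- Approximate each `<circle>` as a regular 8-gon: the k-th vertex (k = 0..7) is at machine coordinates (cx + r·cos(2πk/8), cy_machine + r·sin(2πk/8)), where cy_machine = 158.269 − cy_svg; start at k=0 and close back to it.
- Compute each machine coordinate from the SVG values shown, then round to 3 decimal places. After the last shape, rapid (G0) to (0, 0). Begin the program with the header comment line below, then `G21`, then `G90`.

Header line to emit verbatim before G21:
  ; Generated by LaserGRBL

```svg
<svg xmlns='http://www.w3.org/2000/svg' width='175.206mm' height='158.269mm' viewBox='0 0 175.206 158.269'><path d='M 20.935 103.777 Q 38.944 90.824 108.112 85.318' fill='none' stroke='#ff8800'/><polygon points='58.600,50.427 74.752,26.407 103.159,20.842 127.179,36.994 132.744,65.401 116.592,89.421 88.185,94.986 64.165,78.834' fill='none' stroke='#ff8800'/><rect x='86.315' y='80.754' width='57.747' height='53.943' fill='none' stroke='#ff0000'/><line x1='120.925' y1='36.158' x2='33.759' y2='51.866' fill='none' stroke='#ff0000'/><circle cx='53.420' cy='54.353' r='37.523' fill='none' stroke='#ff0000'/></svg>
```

; Generated by LaserGRBL
G21
G90
G0 X20.935 Y54.492
M3 S581
G1 X33.137 Y60.503 F2586
G1 X51.734 Y65.583
G1 X76.725 Y69.733
G1 X108.112 Y72.951
M5
G0 X58.600 Y107.842
M3 S581
G1 X74.752 Y131.862 F2586
G1 X103.159 Y137.427
G1 X127.179 Y121.275
G1 X132.744 Y92.868
G1 X116.592 Y68.848
G1 X88.185 Y63.283
G1 X64.165 Y79.435
G1 X58.600 Y107.842
M5
G0 X86.315 Y77.515
M3 S307
G1 X144.062 Y77.515 F3078
G1 X144.062 Y23.572
G1 X86.315 Y23.572
G1 X86.315 Y77.515
M5
G0 X120.925 Y122.111
M3 S307
G1 X33.759 Y106.403 F3078
M5
G0 X90.943 Y103.916
M3 S307
G1 X79.953 Y130.449 F3078
G1 X53.420 Y141.439
G1 X26.887 Y130.449
G1 X15.897 Y103.916
G1 X26.887 Y77.383
G1 X53.420 Y66.393
G1 X79.953 Y77.383
G1 X90.943 Y103.916
M5
G0 X0.000 Y0.000

1 u = 1 mm; y_m = 158.269 − y.

[1] `<path>` quadratic bezier, #ff8800→score S581 F2586: (20.935,54.492) → (33.137,60.503) → (51.734,65.583) → (76.725,69.733) → (108.112,72.951)

[2] `<polygon>` regular polygon, #ff8800→score S581 F2586: (58.600,107.842) → (74.752,131.862) → (103.159,137.427) → (127.179,121.275) → (132.744,92.868) → (116.592,68.848) → (88.185,63.283) → (64.165,79.435) → (58.600,107.842) (closed)

[3] `<rect>` rectangle, #ff0000→engrave S307 F3078: (86.315,77.515) → (144.062,77.515) → (144.062,23.572) → (86.315,23.572) → (86.315,77.515) (closed)

[4] `<line>` line segment, #ff0000→engrave S307 F3078: (120.925,122.111) → (33.759,106.403)

[5] `<circle>` circle, #ff0000→engrave S307 F3078: (90.943,103.916) → (79.953,130.449) → (53.420,141.439) → (26.887,130.449) → (15.897,103.916) → (26.887,77.383) → (53.420,66.393) → (79.953,77.383) → (90.943,103.916) (closed)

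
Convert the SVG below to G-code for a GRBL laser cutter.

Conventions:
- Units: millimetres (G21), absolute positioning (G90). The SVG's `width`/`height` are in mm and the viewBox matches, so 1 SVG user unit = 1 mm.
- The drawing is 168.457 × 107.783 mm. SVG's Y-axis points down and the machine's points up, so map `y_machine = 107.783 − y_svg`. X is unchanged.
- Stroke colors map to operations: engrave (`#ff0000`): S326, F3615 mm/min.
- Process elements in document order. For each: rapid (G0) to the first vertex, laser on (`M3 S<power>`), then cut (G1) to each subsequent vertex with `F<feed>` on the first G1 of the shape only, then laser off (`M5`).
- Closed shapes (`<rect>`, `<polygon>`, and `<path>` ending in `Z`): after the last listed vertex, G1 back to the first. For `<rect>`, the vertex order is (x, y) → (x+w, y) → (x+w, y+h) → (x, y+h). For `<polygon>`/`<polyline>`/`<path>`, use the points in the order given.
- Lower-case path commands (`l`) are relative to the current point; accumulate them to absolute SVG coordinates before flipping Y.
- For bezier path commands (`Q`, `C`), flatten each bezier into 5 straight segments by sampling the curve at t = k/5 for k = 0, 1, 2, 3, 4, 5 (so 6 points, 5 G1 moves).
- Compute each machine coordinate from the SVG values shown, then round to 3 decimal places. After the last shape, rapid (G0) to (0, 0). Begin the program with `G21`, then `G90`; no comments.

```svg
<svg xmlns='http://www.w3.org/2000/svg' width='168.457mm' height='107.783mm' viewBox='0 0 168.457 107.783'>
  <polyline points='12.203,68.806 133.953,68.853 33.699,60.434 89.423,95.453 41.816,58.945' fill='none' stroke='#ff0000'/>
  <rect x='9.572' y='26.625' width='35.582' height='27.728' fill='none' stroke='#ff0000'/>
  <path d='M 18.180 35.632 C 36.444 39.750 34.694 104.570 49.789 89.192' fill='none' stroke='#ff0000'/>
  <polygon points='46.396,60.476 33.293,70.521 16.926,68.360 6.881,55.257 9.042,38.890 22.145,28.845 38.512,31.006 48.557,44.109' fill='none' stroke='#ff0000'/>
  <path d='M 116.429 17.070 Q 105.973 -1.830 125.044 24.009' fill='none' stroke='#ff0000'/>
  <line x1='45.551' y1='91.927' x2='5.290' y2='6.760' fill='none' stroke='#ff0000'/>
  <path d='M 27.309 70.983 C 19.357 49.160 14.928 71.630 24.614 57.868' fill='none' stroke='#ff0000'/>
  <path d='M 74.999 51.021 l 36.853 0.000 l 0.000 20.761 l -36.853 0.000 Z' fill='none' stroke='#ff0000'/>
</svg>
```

G21
G90
G0 X12.203 Y38.977
M3 S326
G1 X133.953 Y38.930 F3615
G1 X33.699 Y47.349
G1 X89.423 Y12.330
G1 X41.816 Y48.838
M5
G0 X9.572 Y81.158
M3 S326
G1 X45.154 Y81.158 F3615
G1 X45.154 Y53.430
G1 X9.572 Y53.430
G1 X9.572 Y81.158
M5
G0 X18.180 Y72.151
M3 S326
G1 X27.032 Y63.523 F3615
G1 X32.849 Y47.090
G1 X37.402 Y29.615
G1 X42.459 Y17.861
G1 X49.789 Y18.591
M5
G0 X46.396 Y47.307
M3 S326
G1 X33.293 Y37.262 F3615
G1 X16.926 Y39.423
G1 X6.881 Y52.526
G1 X9.042 Y68.893
G1 X22.145 Y78.938
G1 X38.512 Y76.777
G1 X48.557 Y63.674
G1 X46.396 Y47.307
M5
G0 X116.429 Y90.713
M3 S326
G1 X113.428 Y96.483 F3615
G1 X112.789 Y98.675
G1 X114.512 Y97.287
G1 X118.597 Y92.320
G1 X125.044 Y83.774
M5
G0 X45.551 Y15.856
M3 S326
G1 X5.290 Y101.023 F3615
M5
G0 X27.309 Y36.800
M3 S326
G1 X23.045 Y45.223 F3615
G1 X20.136 Y46.881
G1 X19.088 Y45.638
G1 X20.411 Y45.361
G1 X24.614 Y49.915
M5
G0 X74.999 Y56.762
M3 S326
G1 X111.852 Y56.762 F3615
G1 X111.852 Y36.001
G1 X74.999 Y36.001
G1 X74.999 Y56.762
M5
G0 X0.000 Y0.000

viewBox `0 0 168.457 107.783` with mm width/height → 1 unit = 1 mm. Flip: y_m = 107.783 − y_svg.

**Shape 1** — `<polyline>` open polyline, stroke `#ff0000` → engrave (S326, F3615). Machine vertices: (12.203,38.977) → (133.953,38.930) → (33.699,47.349) → (89.423,12.330) → (41.816,48.838). Open path.

**Shape 2** — `<rect>` rectangle, stroke `#ff0000` → engrave (S326, F3615). Machine vertices: (9.572,81.158) → (45.154,81.158) → (45.154,53.430) → (9.572,53.430) → (9.572,81.158). Closed: final G1 returns to the first vertex.

**Shape 3** — `<path>` cubic bezier, stroke `#ff0000` → engrave (S326, F3615). Control points (SVG): P0=(18.180,35.632), P1=(36.444,39.750), P2=(34.694,104.570), P3=(49.789,89.192); sampled at t=k/5. Machine vertices: (18.180,72.151) → (27.032,63.523) → (32.849,47.090) → (37.402,29.615) → (42.459,17.861) → (49.789,18.591). Open path.

**Shape 4** — `<polygon>` regular polygon, stroke `#ff0000` → engrave (S326, F3615). Machine vertices: (46.396,47.307) → (33.293,37.262) → (16.926,39.423) → (6.881,52.526) → (9.042,68.893) → (22.145,78.938) → (38.512,76.777) → (48.557,63.674) → (46.396,47.307). Closed: final G1 returns to the first vertex.

**Shape 5** — `<path>` quadratic bezier, stroke `#ff0000` → engrave (S326, F3615). Control points (SVG): P0=(116.429,17.070), P1=(105.973,-1.830), P2=(125.044,24.009); sampled at t=k/5. Machine vertices: (116.429,90.713) → (113.428,96.483) → (112.789,98.675) → (114.512,97.287) → (118.597,92.320) → (125.044,83.774). Open path.

**Shape 6** — `<line>` line segment, stroke `#ff0000` → engrave (S326, F3615). Machine vertices: (45.551,15.856) → (5.290,101.023). Open path.

**Shape 7** — `<path>` cubic bezier, stroke `#ff0000` → engrave (S326, F3615). Control points (SVG): P0=(27.309,70.983), P1=(19.357,49.160), P2=(14.928,71.630), P3=(24.614,57.868); sampled at t=k/5. Machine vertices: (27.309,36.800) → (23.045,45.223) → (20.136,46.881) → (19.088,45.638) → (20.411,45.361) → (24.614,49.915). Open path.

**Shape 8** — `<path>` rectangle, stroke `#ff0000` → engrave (S326, F3615). Machine vertices: (74.999,56.762) → (111.852,56.762) → (111.852,36.001) → (74.999,36.001) → (74.999,56.762). Closed: final G1 returns to the first vertex.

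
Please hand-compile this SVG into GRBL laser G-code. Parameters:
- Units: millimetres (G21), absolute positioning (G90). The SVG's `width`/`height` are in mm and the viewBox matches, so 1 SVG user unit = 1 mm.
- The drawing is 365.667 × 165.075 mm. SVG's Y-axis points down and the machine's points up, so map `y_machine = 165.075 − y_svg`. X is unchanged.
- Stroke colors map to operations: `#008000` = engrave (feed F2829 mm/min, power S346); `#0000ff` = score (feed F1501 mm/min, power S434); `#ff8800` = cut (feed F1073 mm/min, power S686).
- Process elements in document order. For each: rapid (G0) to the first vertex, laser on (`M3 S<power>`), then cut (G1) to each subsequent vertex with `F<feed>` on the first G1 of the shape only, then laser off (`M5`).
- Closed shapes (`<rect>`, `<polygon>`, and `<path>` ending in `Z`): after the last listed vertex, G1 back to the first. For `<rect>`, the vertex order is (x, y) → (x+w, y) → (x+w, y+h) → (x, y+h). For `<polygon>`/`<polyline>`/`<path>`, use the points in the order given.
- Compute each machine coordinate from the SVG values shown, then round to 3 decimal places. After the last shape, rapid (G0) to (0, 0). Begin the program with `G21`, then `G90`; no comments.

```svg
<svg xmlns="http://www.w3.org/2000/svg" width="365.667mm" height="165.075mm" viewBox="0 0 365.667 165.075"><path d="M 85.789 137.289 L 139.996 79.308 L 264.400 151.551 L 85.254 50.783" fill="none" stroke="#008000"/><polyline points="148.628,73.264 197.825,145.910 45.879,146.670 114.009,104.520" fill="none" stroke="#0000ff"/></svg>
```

1 u = 1 mm; y_m = 165.075 − y.

[1] `<path>` open polyline, #008000→engrave S346 F2829: (85.789,27.786) → (139.996,85.767) → (264.400,13.524) → (85.254,114.292)

[2] `<polyline>` open polyline, #0000ff→score S434 F1501: (148.628,91.811) → (197.825,19.165) → (45.879,18.405) → (114.009,60.555)

G21
G90
G0 X85.789 Y27.786
M3 S346
G1 X139.996 Y85.767 F2829
G1 X264.400 Y13.524
G1 X85.254 Y114.292
M5
G0 X148.628 Y91.811
M3 S434
G1 X197.825 Y19.165 F1501
G1 X45.879 Y18.405
G1 X114.009 Y60.555
M5
G0 X0.000 Y0.000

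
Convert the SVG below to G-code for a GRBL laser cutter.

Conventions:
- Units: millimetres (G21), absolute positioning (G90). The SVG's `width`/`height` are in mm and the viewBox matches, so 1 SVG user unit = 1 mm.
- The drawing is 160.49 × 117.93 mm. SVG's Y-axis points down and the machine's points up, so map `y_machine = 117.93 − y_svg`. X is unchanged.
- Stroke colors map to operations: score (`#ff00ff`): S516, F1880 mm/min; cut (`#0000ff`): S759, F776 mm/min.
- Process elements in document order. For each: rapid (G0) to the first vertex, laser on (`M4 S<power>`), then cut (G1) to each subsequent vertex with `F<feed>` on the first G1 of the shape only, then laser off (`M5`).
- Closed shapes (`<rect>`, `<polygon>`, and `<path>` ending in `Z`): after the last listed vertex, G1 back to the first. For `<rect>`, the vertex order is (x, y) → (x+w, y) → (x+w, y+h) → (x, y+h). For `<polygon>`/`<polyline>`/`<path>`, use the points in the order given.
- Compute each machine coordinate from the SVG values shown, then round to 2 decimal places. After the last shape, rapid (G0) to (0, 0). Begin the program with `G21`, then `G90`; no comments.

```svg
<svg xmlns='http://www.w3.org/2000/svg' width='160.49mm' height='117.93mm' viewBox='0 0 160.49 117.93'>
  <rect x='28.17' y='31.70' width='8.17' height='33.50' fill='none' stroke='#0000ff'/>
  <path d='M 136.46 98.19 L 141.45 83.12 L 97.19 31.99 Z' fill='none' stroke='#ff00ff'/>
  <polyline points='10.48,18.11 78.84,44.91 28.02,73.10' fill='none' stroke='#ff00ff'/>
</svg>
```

G21
G90
G0 X28.17 Y86.23
M4 S759
G1 X36.34 Y86.23 F776
G1 X36.34 Y52.73
G1 X28.17 Y52.73
G1 X28.17 Y86.23
M5
G0 X136.46 Y19.74
M4 S516
G1 X141.45 Y34.81 F1880
G1 X97.19 Y85.94
G1 X136.46 Y19.74
M5
G0 X10.48 Y99.82
M4 S516
G1 X78.84 Y73.02 F1880
G1 X28.02 Y44.83
M5
G0 X0.00 Y0.00

Since the viewBox matches the mm dimensions, user units are millimetres directly. The only transform is the Y-flip y_m = 117.93 − y_svg.

Shape 1 is a rectangle drawn with `<rect>`. Its stroke #0000ff means cut at S759, F776. After flipping Y the toolpath is (28.17,86.23) → (36.34,86.23) → (36.34,52.73) → (28.17,52.73) → (28.17,86.23), returning to the start.

Shape 2 is a closed polygon drawn with `<path>`. Its stroke #ff00ff means score at S516, F1880. After flipping Y the toolpath is (136.46,19.74) → (141.45,34.81) → (97.19,85.94) → (136.46,19.74), returning to the start.

Shape 3 is a open polyline drawn with `<polyline>`. Its stroke #ff00ff means score at S516, F1880. After flipping Y the toolpath is (10.48,99.82) → (78.84,73.02) → (28.02,44.83).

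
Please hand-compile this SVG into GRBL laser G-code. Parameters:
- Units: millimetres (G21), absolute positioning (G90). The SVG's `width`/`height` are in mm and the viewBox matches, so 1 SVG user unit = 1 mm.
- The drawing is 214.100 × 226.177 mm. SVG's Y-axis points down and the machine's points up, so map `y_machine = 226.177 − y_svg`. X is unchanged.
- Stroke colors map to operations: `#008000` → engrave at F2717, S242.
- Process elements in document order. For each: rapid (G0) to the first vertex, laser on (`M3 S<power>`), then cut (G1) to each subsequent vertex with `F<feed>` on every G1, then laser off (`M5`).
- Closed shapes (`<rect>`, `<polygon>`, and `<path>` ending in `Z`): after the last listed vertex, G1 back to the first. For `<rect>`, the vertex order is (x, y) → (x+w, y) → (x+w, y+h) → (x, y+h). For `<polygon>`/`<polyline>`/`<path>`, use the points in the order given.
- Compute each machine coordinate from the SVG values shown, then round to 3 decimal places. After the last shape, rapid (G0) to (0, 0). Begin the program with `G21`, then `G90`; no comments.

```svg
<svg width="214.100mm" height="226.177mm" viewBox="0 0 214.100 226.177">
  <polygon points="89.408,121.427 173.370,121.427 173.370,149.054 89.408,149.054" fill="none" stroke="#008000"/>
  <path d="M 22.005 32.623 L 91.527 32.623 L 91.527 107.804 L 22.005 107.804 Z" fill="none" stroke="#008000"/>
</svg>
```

G21
G90
G0 X89.408 Y104.750
M3 S242
G1 X173.370 Y104.750 F2717
G1 X173.370 Y77.123 F2717
G1 X89.408 Y77.123 F2717
G1 X89.408 Y104.750 F2717
M5
G0 X22.005 Y193.554
M3 S242
G1 X91.527 Y193.554 F2717
G1 X91.527 Y118.373 F2717
G1 X22.005 Y118.373 F2717
G1 X22.005 Y193.554 F2717
M5
G0 X0.000 Y0.000

Since the viewBox matches the mm dimensions, user units are millimetres directly. The only transform is the Y-flip y_m = 226.177 − y_svg.

Shape 1 is a rectangle drawn with `<polygon>`. Its stroke #008000 means engrave at S242, F2717. After flipping Y the toolpath is (89.408,104.750) → (173.370,104.750) → (173.370,77.123) → (89.408,77.123) → (89.408,104.750), returning to the start.

Shape 2 is a rectangle drawn with `<path>`. Its stroke #008000 means engrave at S242, F2717. After flipping Y the toolpath is (22.005,193.554) → (91.527,193.554) → (91.527,118.373) → (22.005,118.373) → (22.005,193.554), returning to the start.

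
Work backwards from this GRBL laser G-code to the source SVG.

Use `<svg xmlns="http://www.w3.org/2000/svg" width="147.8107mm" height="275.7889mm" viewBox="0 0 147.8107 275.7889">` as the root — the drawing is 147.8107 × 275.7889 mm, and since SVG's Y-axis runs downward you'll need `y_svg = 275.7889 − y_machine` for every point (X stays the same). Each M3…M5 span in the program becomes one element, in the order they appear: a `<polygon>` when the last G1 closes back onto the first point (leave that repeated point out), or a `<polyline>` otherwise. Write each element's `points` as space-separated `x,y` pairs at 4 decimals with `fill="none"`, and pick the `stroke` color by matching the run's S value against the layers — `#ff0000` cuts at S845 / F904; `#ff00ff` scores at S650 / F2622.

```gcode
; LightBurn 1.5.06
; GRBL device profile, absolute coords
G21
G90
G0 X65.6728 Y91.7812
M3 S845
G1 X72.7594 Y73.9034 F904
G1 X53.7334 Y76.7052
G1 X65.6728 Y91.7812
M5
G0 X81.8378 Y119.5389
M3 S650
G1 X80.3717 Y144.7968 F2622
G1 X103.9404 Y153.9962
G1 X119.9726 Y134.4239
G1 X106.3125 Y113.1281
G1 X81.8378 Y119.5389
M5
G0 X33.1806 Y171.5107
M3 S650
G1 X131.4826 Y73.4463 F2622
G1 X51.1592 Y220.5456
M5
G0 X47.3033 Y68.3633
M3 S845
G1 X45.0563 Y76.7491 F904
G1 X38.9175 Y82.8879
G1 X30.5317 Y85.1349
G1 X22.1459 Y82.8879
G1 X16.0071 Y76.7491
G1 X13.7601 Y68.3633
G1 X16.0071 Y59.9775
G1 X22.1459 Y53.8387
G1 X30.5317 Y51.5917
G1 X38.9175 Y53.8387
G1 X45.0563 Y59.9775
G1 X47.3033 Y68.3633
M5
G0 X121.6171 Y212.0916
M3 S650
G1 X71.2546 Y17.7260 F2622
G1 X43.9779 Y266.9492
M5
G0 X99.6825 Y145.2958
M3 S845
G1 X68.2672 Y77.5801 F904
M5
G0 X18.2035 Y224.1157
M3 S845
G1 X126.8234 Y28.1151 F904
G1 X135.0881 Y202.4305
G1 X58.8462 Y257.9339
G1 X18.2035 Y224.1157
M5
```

<svg xmlns="http://www.w3.org/2000/svg" width="147.8107mm" height="275.7889mm" viewBox="0 0 147.8107 275.7889">
  <polygon points="65.6728,184.0077 72.7594,201.8855 53.7334,199.0837" fill="none" stroke="#ff0000"/>
  <polygon points="81.8378,156.2500 80.3717,130.9921 103.9404,121.7927 119.9726,141.3650 106.3125,162.6608" fill="none" stroke="#ff00ff"/>
  <polyline points="33.1806,104.2782 131.4826,202.3426 51.1592,55.2433" fill="none" stroke="#ff00ff"/>
  <polygon points="47.3033,207.4256 45.0563,199.0398 38.9175,192.9010 30.5317,190.6540 22.1459,192.9010 16.0071,199.0398 13.7601,207.4256 16.0071,215.8114 22.1459,221.9502 30.5317,224.1972 38.9175,221.9502 45.0563,215.8114" fill="none" stroke="#ff0000"/>
  <polyline points="121.6171,63.6973 71.2546,258.0629 43.9779,8.8397" fill="none" stroke="#ff00ff"/>
  <polyline points="99.6825,130.4931 68.2672,198.2088" fill="none" stroke="#ff0000"/>
  <polygon points="18.2035,51.6732 126.8234,247.6738 135.0881,73.3584 58.8462,17.8550" fill="none" stroke="#ff0000"/>
</svg>

y_svg = 275.7889 − y_m.

[1] S845→`#ff0000` (cut); closed run; points: 65.6728,184.0077 72.7594,201.8855 53.7334,199.0837

[2] S650→`#ff00ff` (score); closed run; points: 81.8378,156.2500 80.3717,130.9921 103.9404,121.7927 119.9726,141.3650 106.3125,162.6608

[3] S650→`#ff00ff` (score); open run; points: 33.1806,104.2782 131.4826,202.3426 51.1592,55.2433

[4] S845→`#ff0000` (cut); closed run; points: 47.3033,207.4256 45.0563,199.0398 38.9175,192.9010 30.5317,190.6540 22.1459,192.9010 16.0071,199.0398 13.7601,207.4256 16.0071,215.8114 22.1459,221.9502 30.5317,224.1972 38.9175,221.9502 45.0563,215.8114

[5] S650→`#ff00ff` (score); open run; points: 121.6171,63.6973 71.2546,258.0629 43.9779,8.8397

[6] S845→`#ff0000` (cut); open run; points: 99.6825,130.4931 68.2672,198.2088

[7] S845→`#ff0000` (cut); closed run; points: 18.2035,51.6732 126.8234,247.6738 135.0881,73.3584 58.8462,17.8550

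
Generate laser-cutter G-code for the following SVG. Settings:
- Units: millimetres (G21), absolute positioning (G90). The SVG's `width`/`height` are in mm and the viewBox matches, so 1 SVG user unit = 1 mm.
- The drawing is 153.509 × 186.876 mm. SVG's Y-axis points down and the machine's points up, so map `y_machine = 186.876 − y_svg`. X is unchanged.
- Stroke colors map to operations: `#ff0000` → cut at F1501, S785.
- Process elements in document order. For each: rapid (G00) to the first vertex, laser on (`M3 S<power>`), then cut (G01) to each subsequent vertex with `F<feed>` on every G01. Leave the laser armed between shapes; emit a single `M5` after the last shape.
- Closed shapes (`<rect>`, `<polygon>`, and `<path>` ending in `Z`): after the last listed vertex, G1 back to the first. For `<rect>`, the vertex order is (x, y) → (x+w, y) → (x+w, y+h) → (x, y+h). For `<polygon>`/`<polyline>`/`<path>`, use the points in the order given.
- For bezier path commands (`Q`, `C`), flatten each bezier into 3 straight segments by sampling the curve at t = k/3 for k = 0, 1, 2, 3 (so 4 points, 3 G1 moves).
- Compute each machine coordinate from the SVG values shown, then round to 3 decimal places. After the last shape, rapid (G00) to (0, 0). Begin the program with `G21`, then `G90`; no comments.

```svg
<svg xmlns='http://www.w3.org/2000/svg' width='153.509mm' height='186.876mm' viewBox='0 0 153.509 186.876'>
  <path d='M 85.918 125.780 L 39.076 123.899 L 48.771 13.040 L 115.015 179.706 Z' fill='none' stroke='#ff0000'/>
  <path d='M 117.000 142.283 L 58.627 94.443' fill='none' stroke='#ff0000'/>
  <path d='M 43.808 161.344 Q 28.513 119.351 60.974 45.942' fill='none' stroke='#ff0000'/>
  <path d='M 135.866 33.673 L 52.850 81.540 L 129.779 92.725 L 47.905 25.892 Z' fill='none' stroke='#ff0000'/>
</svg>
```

G21
G90
G00 X85.918 Y61.096
M3 S785
G01 X39.076 Y62.977 F1501
G01 X48.771 Y173.836 F1501
G01 X115.015 Y7.170 F1501
G01 X85.918 Y61.096 F1501
G00 X117.000 Y44.593
M3 S785
G01 X58.627 Y92.433 F1501
G00 X43.808 Y25.532
M3 S785
G01 X38.918 Y57.018 F1501
G01 X44.640 Y95.485 F1501
G01 X60.974 Y140.934 F1501
G00 X135.866 Y153.203
M3 S785
G01 X52.850 Y105.336 F1501
G01 X129.779 Y94.151 F1501
G01 X47.905 Y160.984 F1501
G01 X135.866 Y153.203 F1501
M5
G00 X0.000 Y0.000

Since the viewBox matches the mm dimensions, user units are millimetres directly. The only transform is the Y-flip y_m = 186.876 − y_svg.

Shape 1 is a closed polygon drawn with `<path>`. Its stroke #ff0000 means cut at S785, F1501. After flipping Y the toolpath is (85.918,61.096) → (39.076,62.977) → (48.771,173.836) → (115.015,7.170) → (85.918,61.096), returning to the start.

Shape 2 is a line segment drawn with `<path>`. Its stroke #ff0000 means cut at S785, F1501. After flipping Y the toolpath is (117.000,44.593) → (58.627,92.433).

Shape 3 is a quadratic bezier drawn with `<path>`. Its stroke #ff0000 means cut at S785, F1501. After flipping Y the toolpath is (43.808,25.532) → (38.918,57.018) → (44.640,95.485) → (60.974,140.934).

Shape 4 is a closed polygon drawn with `<path>`. Its stroke #ff0000 means cut at S785, F1501. After flipping Y the toolpath is (135.866,153.203) → (52.850,105.336) → (129.779,94.151) → (47.905,160.984) → (135.866,153.203), returning to the start.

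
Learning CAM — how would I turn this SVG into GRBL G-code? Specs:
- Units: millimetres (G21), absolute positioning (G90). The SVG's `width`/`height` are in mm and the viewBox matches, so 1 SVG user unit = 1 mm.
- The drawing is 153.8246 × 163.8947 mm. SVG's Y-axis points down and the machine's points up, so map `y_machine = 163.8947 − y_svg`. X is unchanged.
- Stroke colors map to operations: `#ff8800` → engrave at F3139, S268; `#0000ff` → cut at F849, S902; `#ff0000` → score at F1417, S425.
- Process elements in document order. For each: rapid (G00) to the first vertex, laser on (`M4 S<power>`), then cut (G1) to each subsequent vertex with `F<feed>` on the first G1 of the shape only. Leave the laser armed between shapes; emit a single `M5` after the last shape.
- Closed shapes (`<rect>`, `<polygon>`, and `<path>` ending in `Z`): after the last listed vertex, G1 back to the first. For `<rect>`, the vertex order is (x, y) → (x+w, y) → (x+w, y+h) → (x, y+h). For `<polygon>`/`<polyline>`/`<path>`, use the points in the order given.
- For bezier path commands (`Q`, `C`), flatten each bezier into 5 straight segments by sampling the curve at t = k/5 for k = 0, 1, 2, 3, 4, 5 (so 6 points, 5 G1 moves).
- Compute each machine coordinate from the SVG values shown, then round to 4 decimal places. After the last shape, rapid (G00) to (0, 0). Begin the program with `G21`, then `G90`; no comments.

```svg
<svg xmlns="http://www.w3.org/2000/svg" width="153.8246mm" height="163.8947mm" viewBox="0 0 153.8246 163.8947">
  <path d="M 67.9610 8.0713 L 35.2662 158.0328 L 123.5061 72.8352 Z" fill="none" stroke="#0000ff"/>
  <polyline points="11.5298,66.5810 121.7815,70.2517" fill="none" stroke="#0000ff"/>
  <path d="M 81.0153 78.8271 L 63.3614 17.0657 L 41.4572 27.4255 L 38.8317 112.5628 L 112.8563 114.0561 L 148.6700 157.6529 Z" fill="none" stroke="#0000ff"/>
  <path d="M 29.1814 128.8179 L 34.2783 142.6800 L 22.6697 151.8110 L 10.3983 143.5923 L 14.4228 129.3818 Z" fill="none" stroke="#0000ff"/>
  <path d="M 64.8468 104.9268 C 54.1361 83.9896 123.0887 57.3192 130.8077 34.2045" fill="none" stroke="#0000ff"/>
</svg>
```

G21
G90
G00 X67.9610 Y155.8234
M4 S902
G1 X35.2662 Y5.8619 F849
G1 X123.5061 Y91.0595
G1 X67.9610 Y155.8234
G00 X11.5298 Y97.3137
M4 S902
G1 X121.7815 Y93.6430 F849
G00 X81.0153 Y85.0676
M4 S902
G1 X63.3614 Y146.8290 F849
G1 X41.4572 Y136.4692
G1 X38.8317 Y51.3319
G1 X112.8563 Y49.8386
G1 X148.6700 Y6.2418
G1 X81.0153 Y85.0676
G00 X29.1814 Y35.0768
M4 S902
G1 X34.2783 Y21.2147 F849
G1 X22.6697 Y12.0837
G1 X10.3983 Y20.3024
G1 X14.4228 Y34.5129
G1 X29.1814 Y35.0768
G00 X64.8468 Y58.9679
M4 S902
G1 X66.8528 Y72.1439 F849
G1 X81.2149 Y86.2500
G1 X101.1702 Y100.8403
G1 X119.9554 Y115.4690
G1 X130.8077 Y129.6902
M5
G00 X0.0000 Y0.0000

viewBox `0 0 153.8246 163.8947` with mm width/height → 1 unit = 1 mm. Flip: y_m = 163.8947 − y_svg.

**Shape 1** — `<path>` closed polygon, stroke `#0000ff` → cut (S902, F849). Machine vertices: (67.9610,155.8234) → (35.2662,5.8619) → (123.5061,91.0595) → (67.9610,155.8234). Closed: final G1 returns to the first vertex.

**Shape 2** — `<polyline>` line segment, stroke `#0000ff` → cut (S902, F849). Machine vertices: (11.5298,97.3137) → (121.7815,93.6430). Open path.

**Shape 3** — `<path>` closed polygon, stroke `#0000ff` → cut (S902, F849). Machine vertices: (81.0153,85.0676) → (63.3614,146.8290) → (41.4572,136.4692) → (38.8317,51.3319) → (112.8563,49.8386) → (148.6700,6.2418) → (81.0153,85.0676). Closed: final G1 returns to the first vertex.

**Shape 4** — `<path>` regular polygon, stroke `#0000ff` → cut (S902, F849). Machine vertices: (29.1814,35.0768) → (34.2783,21.2147) → (22.6697,12.0837) → (10.3983,20.3024) → (14.4228,34.5129) → (29.1814,35.0768). Closed: final G1 returns to the first vertex.

**Shape 5** — `<path>` cubic bezier, stroke `#0000ff` → cut (S902, F849). Control points (SVG): P0=(64.8468,104.9268), P1=(54.1361,83.9896), P2=(123.0887,57.3192), P3=(130.8077,34.2045); sampled at t=k/5. Machine vertices: (64.8468,58.9679) → (66.8528,72.1439) → (81.2149,86.2500) → (101.1702,100.8403) → (119.9554,115.4690) → (130.8077,129.6902). Open path.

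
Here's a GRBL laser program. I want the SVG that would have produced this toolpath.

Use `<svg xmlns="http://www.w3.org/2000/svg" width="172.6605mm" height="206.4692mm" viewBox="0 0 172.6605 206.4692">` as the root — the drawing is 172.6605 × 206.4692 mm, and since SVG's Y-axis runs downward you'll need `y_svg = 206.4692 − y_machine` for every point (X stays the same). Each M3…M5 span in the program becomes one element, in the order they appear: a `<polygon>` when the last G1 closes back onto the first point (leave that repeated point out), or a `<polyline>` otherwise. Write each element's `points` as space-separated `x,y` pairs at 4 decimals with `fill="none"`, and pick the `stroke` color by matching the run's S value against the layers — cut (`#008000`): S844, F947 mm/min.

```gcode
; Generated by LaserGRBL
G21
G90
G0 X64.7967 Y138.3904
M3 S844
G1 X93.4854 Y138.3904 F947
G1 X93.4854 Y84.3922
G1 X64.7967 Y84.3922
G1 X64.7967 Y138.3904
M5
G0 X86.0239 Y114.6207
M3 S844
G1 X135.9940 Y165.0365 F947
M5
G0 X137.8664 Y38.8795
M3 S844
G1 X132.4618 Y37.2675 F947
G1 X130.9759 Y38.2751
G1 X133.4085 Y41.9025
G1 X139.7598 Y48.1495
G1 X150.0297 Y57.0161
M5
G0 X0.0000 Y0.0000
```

Machine Y-up, SVG Y-down with viewBox height 206.4692, so y_svg = 206.4692 − y_machine; X carries over. Every run uses S844, so all elements get stroke `#008000` (cut).

Run 1: The run returns to its start, so emit a `<polygon>` with points (Y-flipped): 64.7967,68.0788 93.4854,68.0788 93.4854,122.0770 64.7967,122.0770.

Run 2: The run is open, so emit a `<polyline>` with points (Y-flipped): 86.0239,91.8485 135.9940,41.4327.

Run 3: The run is open, so emit a `<polyline>` with points (Y-flipped): 137.8664,167.5897 132.4618,169.2017 130.9759,168.1941 133.4085,164.5667 139.7598,158.3197 150.0297,149.4531.

<svg xmlns="http://www.w3.org/2000/svg" width="172.6605mm" height="206.4692mm" viewBox="0 0 172.6605 206.4692">
  <polygon points="64.7967,68.0788 93.4854,68.0788 93.4854,122.0770 64.7967,122.0770" fill="none" stroke="#008000"/>
  <polyline points="86.0239,91.8485 135.9940,41.4327" fill="none" stroke="#008000"/>
  <polyline points="137.8664,167.5897 132.4618,169.2017 130.9759,168.1941 133.4085,164.5667 139.7598,158.3197 150.0297,149.4531" fill="none" stroke="#008000"/>
</svg>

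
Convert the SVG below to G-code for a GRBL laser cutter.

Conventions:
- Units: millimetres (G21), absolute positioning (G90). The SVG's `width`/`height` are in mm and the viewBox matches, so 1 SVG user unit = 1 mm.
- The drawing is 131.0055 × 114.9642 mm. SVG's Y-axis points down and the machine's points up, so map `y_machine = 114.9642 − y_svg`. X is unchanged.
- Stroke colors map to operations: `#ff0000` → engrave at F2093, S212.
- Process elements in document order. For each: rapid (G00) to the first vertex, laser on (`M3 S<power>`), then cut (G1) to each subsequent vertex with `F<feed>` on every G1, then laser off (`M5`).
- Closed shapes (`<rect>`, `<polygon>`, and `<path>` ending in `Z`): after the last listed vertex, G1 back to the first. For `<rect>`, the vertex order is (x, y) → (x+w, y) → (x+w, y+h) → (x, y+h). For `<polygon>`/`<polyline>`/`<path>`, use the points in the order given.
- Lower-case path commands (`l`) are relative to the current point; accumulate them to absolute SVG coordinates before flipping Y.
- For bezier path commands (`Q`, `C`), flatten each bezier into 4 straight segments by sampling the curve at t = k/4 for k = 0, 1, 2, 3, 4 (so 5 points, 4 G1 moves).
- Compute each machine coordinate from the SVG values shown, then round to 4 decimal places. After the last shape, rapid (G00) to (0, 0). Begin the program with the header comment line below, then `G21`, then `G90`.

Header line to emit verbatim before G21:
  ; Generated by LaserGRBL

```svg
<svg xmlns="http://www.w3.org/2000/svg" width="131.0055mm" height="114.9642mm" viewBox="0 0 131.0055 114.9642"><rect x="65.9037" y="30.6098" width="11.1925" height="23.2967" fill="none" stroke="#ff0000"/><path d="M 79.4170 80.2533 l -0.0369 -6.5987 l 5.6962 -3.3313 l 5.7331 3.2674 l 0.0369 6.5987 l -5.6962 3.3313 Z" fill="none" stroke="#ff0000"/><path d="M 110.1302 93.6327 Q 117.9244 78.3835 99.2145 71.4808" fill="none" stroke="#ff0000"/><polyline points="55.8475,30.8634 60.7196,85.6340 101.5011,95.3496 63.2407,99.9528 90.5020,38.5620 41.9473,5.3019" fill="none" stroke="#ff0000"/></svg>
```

; Generated by LaserGRBL
G21
G90
G00 X65.9037 Y84.3544
M3 S212
G1 X77.0962 Y84.3544 F2093
G1 X77.0962 Y61.0577 F2093
G1 X65.9037 Y61.0577 F2093
G1 X65.9037 Y84.3544 F2093
M5
G00 X79.4170 Y34.7109
M3 S212
G1 X79.3801 Y41.3096 F2093
G1 X85.0763 Y44.6409 F2093
G1 X90.8094 Y41.3735 F2093
G1 X90.8463 Y34.7748 F2093
G1 X85.1501 Y31.4435 F2093
G1 X79.4170 Y34.7109 F2093
M5
G00 X110.1302 Y21.3315
M3 S212
G1 X112.3708 Y28.4344 F2093
G1 X111.2984 Y34.4941 F2093
G1 X106.9129 Y39.5104 F2093
G1 X99.2145 Y43.4834 F2093
M5
G00 X55.8475 Y84.1008
M3 S212
G1 X60.7196 Y29.3302 F2093
G1 X101.5011 Y19.6146 F2093
G1 X63.2407 Y15.0114 F2093
G1 X90.5020 Y76.4022 F2093
G1 X41.9473 Y109.6623 F2093
M5
G00 X0.0000 Y0.0000

Since the viewBox matches the mm dimensions, user units are millimetres directly. The only transform is the Y-flip y_m = 114.9642 − y_svg.

Shape 1 is a rectangle drawn with `<rect>`. Its stroke #ff0000 means engrave at S212, F2093. After flipping Y the toolpath is (65.9037,84.3544) → (77.0962,84.3544) → (77.0962,61.0577) → (65.9037,61.0577) → (65.9037,84.3544), returning to the start.

Shape 2 is a regular polygon drawn with `<path>`. Its stroke #ff0000 means engrave at S212, F2093. After flipping Y the toolpath is (79.4170,34.7109) → (79.3801,41.3096) → (85.0763,44.6409) → (90.8094,41.3735) → (90.8463,34.7748) → (85.1501,31.4435) → (79.4170,34.7109), returning to the start.

Shape 3 is a quadratic bezier drawn with `<path>`. Its stroke #ff0000 means engrave at S212, F2093. After flipping Y the toolpath is (110.1302,21.3315) → (112.3708,28.4344) → (111.2984,34.4941) → (106.9129,39.5104) → (99.2145,43.4834).

Shape 4 is a open polyline drawn with `<polyline>`. Its stroke #ff0000 means engrave at S212, F2093. After flipping Y the toolpath is (55.8475,84.1008) → (60.7196,29.3302) → (101.5011,19.6146) → (63.2407,15.0114) → (90.5020,76.4022) → (41.9473,109.6623).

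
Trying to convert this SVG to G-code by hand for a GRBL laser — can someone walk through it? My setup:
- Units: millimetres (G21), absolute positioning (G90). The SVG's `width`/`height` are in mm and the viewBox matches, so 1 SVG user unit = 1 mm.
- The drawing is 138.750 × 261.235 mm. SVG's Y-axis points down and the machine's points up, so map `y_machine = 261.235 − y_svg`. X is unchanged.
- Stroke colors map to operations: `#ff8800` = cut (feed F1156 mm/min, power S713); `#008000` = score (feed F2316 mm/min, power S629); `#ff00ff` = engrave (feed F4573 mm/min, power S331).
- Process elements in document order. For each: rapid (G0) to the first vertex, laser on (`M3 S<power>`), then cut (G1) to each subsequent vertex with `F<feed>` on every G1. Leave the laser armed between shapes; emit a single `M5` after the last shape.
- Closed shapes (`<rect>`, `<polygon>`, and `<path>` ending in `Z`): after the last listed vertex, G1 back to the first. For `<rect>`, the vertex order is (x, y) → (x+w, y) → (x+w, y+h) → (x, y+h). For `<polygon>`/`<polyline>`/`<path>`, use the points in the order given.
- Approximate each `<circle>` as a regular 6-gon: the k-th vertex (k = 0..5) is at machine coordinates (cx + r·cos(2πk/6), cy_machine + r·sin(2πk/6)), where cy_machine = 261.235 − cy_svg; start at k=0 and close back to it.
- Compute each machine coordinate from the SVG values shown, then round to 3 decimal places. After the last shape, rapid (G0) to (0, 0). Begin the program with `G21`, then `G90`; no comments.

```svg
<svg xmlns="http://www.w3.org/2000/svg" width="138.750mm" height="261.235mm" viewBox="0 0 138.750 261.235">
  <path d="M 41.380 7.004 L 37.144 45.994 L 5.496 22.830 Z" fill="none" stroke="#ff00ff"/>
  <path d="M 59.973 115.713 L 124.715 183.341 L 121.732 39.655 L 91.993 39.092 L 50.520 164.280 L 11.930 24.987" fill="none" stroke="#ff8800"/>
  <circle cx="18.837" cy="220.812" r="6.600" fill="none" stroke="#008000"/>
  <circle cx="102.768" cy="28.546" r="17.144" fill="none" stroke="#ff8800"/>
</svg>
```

G21
G90
G0 X41.380 Y254.231
M3 S331
G1 X37.144 Y215.241 F4573
G1 X5.496 Y238.405 F4573
G1 X41.380 Y254.231 F4573
G0 X59.973 Y145.522
M3 S713
G1 X124.715 Y77.894 F1156
G1 X121.732 Y221.580 F1156
G1 X91.993 Y222.143 F1156
G1 X50.520 Y96.955 F1156
G1 X11.930 Y236.248 F1156
G0 X25.437 Y40.423
M3 S629
G1 X22.137 Y46.139 F2316
G1 X15.537 Y46.139 F2316
G1 X12.237 Y40.423 F2316
G1 X15.537 Y34.707 F2316
G1 X22.137 Y34.707 F2316
G1 X25.437 Y40.423 F2316
G0 X119.912 Y232.689
M3 S713
G1 X111.340 Y247.536 F1156
G1 X94.196 Y247.536 F1156
G1 X85.624 Y232.689 F1156
G1 X94.196 Y217.842 F1156
G1 X111.340 Y217.842 F1156
G1 X119.912 Y232.689 F1156
M5
G0 X0.000 Y0.000

Since the viewBox matches the mm dimensions, user units are millimetres directly. The only transform is the Y-flip y_m = 261.235 − y_svg.

Shape 1 is a regular polygon drawn with `<path>`. Its stroke #ff00ff means engrave at S331, F4573. After flipping Y the toolpath is (41.380,254.231) → (37.144,215.241) → (5.496,238.405) → (41.380,254.231), returning to the start.

Shape 2 is a open polyline drawn with `<path>`. Its stroke #ff8800 means cut at S713, F1156. After flipping Y the toolpath is (59.973,145.522) → (124.715,77.894) → (121.732,221.580) → (91.993,222.143) → (50.520,96.955) → (11.930,236.248).

Shape 3 is a circle drawn with `<circle>`. Its stroke #008000 means score at S629, F2316. After flipping Y the toolpath is (25.437,40.423) → (22.137,46.139) → (15.537,46.139) → (12.237,40.423) → (15.537,34.707) → (22.137,34.707) → (25.437,40.423), returning to the start.

Shape 4 is a circle drawn with `<circle>`. Its stroke #ff8800 means cut at S713, F1156. After flipping Y the toolpath is (119.912,232.689) → (111.340,247.536) → (94.196,247.536) → (85.624,232.689) → (94.196,217.842) → (111.340,217.842) → (119.912,232.689), returning to the start.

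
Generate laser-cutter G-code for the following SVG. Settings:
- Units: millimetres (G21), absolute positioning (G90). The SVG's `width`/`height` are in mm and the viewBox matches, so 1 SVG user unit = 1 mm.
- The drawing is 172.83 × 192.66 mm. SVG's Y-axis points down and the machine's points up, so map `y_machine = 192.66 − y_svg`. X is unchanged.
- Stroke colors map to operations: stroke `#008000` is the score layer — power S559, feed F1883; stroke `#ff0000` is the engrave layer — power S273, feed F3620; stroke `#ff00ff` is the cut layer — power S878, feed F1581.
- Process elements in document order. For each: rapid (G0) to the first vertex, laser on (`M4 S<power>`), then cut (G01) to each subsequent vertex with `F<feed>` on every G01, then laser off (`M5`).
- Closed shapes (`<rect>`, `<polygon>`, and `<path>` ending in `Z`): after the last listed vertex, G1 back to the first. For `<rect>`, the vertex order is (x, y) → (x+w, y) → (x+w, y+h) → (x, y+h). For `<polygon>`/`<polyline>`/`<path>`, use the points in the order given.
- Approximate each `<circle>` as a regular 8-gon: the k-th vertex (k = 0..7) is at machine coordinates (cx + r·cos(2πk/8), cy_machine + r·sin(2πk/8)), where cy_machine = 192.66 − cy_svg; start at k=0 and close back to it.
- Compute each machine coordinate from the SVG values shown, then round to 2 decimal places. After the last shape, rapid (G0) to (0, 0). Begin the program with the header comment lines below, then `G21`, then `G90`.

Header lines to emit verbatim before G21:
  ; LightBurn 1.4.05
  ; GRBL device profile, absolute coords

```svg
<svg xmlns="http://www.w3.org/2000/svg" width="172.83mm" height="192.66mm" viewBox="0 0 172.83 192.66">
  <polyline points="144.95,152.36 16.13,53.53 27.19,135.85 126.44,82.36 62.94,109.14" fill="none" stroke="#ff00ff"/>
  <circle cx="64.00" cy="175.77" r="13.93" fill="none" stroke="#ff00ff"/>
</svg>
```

; LightBurn 1.4.05
; GRBL device profile, absolute coords
G21
G90
G0 X144.95 Y40.30
M4 S878
G01 X16.13 Y139.13 F1581
G01 X27.19 Y56.81 F1581
G01 X126.44 Y110.30 F1581
G01 X62.94 Y83.52 F1581
M5
G0 X77.93 Y16.89
M4 S878
G01 X73.85 Y26.74 F1581
G01 X64.00 Y30.82 F1581
G01 X54.15 Y26.74 F1581
G01 X50.07 Y16.89 F1581
G01 X54.15 Y7.04 F1581
G01 X64.00 Y2.96 F1581
G01 X73.85 Y7.04 F1581
G01 X77.93 Y16.89 F1581
M5
G0 X0.00 Y0.00

Since the viewBox matches the mm dimensions, user units are millimetres directly. The only transform is the Y-flip y_m = 192.66 − y_svg.

Shape 1 is a open polyline drawn with `<polyline>`. Its stroke #ff00ff means cut at S878, F1581. After flipping Y the toolpath is (144.95,40.30) → (16.13,139.13) → (27.19,56.81) → (126.44,110.30) → (62.94,83.52).

Shape 2 is a circle drawn with `<circle>`. Its stroke #ff00ff means cut at S878, F1581. After flipping Y the toolpath is (77.93,16.89) → (73.85,26.74) → (64.00,30.82) → (54.15,26.74) → (50.07,16.89) → (54.15,7.04) → (64.00,2.96) → (73.85,7.04) → (77.93,16.89), returning to the start.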